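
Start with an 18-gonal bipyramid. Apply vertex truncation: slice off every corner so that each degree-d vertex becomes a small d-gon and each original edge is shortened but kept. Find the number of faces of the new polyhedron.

56

The base solid has V = 20, E = 54, F = 36.
Truncation replaces each original edge-end by a new vertex, so V′ = 2E = 108.
Each original edge survives, and each old vertex of degree d contributes d new edges; summing degrees gives Σd = 2E, so E′ = E + 2E = 3E = 162.
Each original face survives and each original vertex becomes one new face: F′ = F + V = 56.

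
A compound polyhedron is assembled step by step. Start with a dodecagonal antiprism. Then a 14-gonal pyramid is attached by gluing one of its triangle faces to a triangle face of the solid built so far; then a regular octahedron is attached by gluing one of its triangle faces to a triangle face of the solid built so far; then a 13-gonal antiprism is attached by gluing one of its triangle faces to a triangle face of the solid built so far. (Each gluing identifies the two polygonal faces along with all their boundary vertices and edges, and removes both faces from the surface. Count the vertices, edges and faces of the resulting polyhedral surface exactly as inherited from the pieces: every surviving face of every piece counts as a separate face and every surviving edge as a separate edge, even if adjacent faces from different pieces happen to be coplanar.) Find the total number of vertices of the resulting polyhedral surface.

A dodecagonal antiprism: V=24, E=48, F=26.
Attach a 14-gonal pyramid (V=15, E=28, F=15) along a 3-gon: merge 3 vertices and 3 edges, delete both glued faces → V=36, E=73, F=39.
Attach a regular octahedron (V=6, E=12, F=8) along a 3-gon: merge 3 vertices and 3 edges, delete both glued faces → V=39, E=82, F=45.
Attach a 13-gonal antiprism (V=26, E=52, F=28) along a 3-gon: merge 3 vertices and 3 edges, delete both glued faces → V=62, E=131, F=71.
Check: V − E + F = 62 − 131 + 71 = 2.

62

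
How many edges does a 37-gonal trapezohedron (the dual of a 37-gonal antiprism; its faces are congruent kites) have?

The n-trapezohedron (dual of the n-antiprism) has V = 2·37 + 2 = 76, E = 4·37 = 148, F = 2·37 = 74.

148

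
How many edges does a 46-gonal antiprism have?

An antiprism on an n-gon has two n-gon caps and 2n triangles: V = 2·46 = 92, E = 4·46 = 184, F = 2·46 + 2 = 94.

184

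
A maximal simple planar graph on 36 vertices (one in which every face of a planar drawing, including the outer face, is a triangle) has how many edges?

In a plane triangulation 3F = 2E and V − E + F = 2, so E = 3V − 6 = 3·36 − 6 = 102.

102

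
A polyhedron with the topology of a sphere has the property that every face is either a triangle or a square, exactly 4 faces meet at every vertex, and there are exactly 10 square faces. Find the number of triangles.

8

Let x be the number of triangles; then F = 10 + x.
Edge–face incidences: 2E = 4·10 + 3·x = 40 + 3x.
Every vertex has degree 4, so 4V = 2E.
Euler: V − E + F = 2 ⇒ (2E)/4 − E + (10 + x) = 2.
Multiply by 8: 2·(2E) − 4·(2E) + 8·(10 + x) = 16, i.e. 80 + 8x − 2·(40 + 3x) = 16.
Collecting terms: 2x = 16, so x = 8.
Then 2E = 40 + 3·8 = 64, so E = 32, V = 2E/4 = 16, F = 10 + 8 = 18.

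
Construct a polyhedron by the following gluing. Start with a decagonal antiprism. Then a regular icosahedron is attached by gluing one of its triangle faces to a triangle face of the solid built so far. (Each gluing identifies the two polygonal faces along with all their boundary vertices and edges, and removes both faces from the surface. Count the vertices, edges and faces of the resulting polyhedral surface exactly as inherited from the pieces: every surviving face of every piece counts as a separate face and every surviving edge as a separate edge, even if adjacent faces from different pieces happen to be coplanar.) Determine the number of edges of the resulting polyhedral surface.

67

A decagonal antiprism: V=20, E=40, F=22.
Attach a regular icosahedron (V=12, E=30, F=20) along a 3-gon: merge 3 vertices and 3 edges, delete both glued faces → V=29, E=67, F=40.
Check: V − E + F = 29 − 67 + 40 = 2.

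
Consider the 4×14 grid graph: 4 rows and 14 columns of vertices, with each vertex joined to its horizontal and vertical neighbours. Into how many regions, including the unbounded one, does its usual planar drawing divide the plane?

The grid has V = 4·14 = 56 vertices and E = 4·13 + 14·3 = 94 edges.
F = 2 − V + E = 2 − 56 + 94 = 40.

40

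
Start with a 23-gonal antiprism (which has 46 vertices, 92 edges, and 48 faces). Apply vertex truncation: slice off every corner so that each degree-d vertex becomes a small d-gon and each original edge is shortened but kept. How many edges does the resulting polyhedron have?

Truncation replaces each original edge-end by a new vertex, so V′ = 2E = 184.
Each original edge survives, and each old vertex of degree d contributes d new edges; summing degrees gives Σd = 2E, so E′ = E + 2E = 3E = 276.
Each original face survives and each original vertex becomes one new face: F′ = F + V = 94.

276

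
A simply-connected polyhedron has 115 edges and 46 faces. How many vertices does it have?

71

Here V − E + F = 2.
V = 2 + E − F = 2 + 115 − 46 = 71.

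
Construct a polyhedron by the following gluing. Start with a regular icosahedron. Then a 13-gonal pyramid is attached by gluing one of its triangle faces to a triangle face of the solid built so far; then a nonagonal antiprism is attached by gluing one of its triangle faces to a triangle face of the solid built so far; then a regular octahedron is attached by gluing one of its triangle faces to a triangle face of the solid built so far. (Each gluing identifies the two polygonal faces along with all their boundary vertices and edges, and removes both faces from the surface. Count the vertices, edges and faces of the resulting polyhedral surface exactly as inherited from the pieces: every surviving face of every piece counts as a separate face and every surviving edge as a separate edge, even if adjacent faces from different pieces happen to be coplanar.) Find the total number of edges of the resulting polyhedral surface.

A regular icosahedron: V=12, E=30, F=20.
Attach a 13-gonal pyramid (V=14, E=26, F=14) along a 3-gon: merge 3 vertices and 3 edges, delete both glued faces → V=23, E=53, F=32.
Attach a nonagonal antiprism (V=18, E=36, F=20) along a 3-gon: merge 3 vertices and 3 edges, delete both glued faces → V=38, E=86, F=50.
Attach a regular octahedron (V=6, E=12, F=8) along a 3-gon: merge 3 vertices and 3 edges, delete both glued faces → V=41, E=95, F=56.
Check: V − E + F = 41 − 95 + 56 = 2.

95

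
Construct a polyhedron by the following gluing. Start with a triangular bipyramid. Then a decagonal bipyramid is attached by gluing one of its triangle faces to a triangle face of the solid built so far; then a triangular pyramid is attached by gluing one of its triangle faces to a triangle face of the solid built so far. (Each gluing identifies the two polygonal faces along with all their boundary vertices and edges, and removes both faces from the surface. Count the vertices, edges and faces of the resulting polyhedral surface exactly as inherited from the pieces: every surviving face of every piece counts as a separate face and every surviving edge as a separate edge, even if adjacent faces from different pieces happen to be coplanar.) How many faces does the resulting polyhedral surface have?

26

A triangular bipyramid: V=5, E=9, F=6.
Attach a decagonal bipyramid (V=12, E=30, F=20) along a 3-gon: merge 3 vertices and 3 edges, delete both glued faces → V=14, E=36, F=24.
Attach a triangular pyramid (V=4, E=6, F=4) along a 3-gon: merge 3 vertices and 3 edges, delete both glued faces → V=15, E=39, F=26.
Check: V − E + F = 15 − 39 + 26 = 2.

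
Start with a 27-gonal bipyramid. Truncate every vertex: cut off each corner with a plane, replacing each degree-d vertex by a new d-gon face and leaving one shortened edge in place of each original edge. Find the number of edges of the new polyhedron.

The base solid has V = 29, E = 81, F = 54.
Truncation replaces each original edge-end by a new vertex, so V′ = 2E = 162.
Each original edge survives, and each old vertex of degree d contributes d new edges; summing degrees gives Σd = 2E, so E′ = E + 2E = 3E = 243.
Each original face survives and each original vertex becomes one new face: F′ = F + V = 83.

243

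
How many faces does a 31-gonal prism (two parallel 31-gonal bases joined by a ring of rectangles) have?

A prism on an n-gon has two n-gon bases and n rectangular sides: V = 2·31 = 62, E = 3·31 = 93, F = 31 + 2 = 33.

33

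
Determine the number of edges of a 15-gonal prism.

A prism on an n-gon has two n-gon bases and n rectangular sides: V = 2·15 = 30, E = 3·15 = 45, F = 15 + 2 = 17.

45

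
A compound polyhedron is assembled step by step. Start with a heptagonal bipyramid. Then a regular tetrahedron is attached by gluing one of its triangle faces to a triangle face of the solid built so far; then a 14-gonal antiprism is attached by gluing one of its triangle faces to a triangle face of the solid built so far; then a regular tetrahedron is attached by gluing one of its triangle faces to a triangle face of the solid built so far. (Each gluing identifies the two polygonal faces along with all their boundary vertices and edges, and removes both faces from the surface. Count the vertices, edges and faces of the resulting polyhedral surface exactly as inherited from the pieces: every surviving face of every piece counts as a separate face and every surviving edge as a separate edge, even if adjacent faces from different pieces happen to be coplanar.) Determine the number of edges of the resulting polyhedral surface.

A heptagonal bipyramid: V=9, E=21, F=14.
Attach a regular tetrahedron (V=4, E=6, F=4) along a 3-gon: merge 3 vertices and 3 edges, delete both glued faces → V=10, E=24, F=16.
Attach a 14-gonal antiprism (V=28, E=56, F=30) along a 3-gon: merge 3 vertices and 3 edges, delete both glued faces → V=35, E=77, F=44.
Attach a regular tetrahedron (V=4, E=6, F=4) along a 3-gon: merge 3 vertices and 3 edges, delete both glued faces → V=36, E=80, F=46.
Check: V − E + F = 36 − 80 + 46 = 2.

80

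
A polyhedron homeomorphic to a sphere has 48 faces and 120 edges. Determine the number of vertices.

Here V − E + F = 2.
V = 2 + E − F = 2 + 120 − 48 = 74.

74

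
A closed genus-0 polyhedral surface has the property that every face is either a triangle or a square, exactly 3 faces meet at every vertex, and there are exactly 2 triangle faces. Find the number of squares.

3

Let x be the number of squares; then F = 2 + x.
Edge–face incidences: 2E = 3·2 + 4·x = 6 + 4x.
Every vertex has degree 3, so 3V = 2E.
Euler: V − E + F = 2 ⇒ (2E)/3 − E + (2 + x) = 2.
Multiply by 6: 2·(2E) − 3·(2E) + 6·(2 + x) = 12, i.e. 12 + 6x − (6 + 4x) = 12.
Collecting terms: 2x + 6 = 12, so 2x = 6, so x = 3.
Then 2E = 6 + 4·3 = 18, so E = 9, V = 2E/3 = 6, F = 2 + 3 = 5.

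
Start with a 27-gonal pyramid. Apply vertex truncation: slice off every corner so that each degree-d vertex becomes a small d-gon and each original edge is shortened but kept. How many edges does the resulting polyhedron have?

162

The base solid has V = 28, E = 54, F = 28.
Truncation replaces each original edge-end by a new vertex, so V′ = 2E = 108.
Each original edge survives, and each old vertex of degree d contributes d new edges; summing degrees gives Σd = 2E, so E′ = E + 2E = 3E = 162.
Each original face survives and each original vertex becomes one new face: F′ = F + V = 56.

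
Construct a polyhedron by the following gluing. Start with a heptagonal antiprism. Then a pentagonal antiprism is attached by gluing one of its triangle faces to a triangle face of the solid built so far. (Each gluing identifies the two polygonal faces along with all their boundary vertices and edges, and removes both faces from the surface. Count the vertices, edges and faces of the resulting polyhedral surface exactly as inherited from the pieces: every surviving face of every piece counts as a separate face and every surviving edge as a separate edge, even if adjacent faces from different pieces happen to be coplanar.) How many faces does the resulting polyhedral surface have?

26

A heptagonal antiprism: V=14, E=28, F=16.
Attach a pentagonal antiprism (V=10, E=20, F=12) along a 3-gon: merge 3 vertices and 3 edges, delete both glued faces → V=21, E=45, F=26.
Check: V − E + F = 21 − 45 + 26 = 2.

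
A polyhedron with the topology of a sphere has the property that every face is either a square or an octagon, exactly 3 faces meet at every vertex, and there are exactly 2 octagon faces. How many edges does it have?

24

Let x be the number of squares; then F = 2 + x.
Edge–face incidences: 2E = 8·2 + 4·x = 16 + 4x.
Every vertex has degree 3, so 3V = 2E.
Euler: V − E + F = 2 ⇒ (2E)/3 − E + (2 + x) = 2.
Multiply by 6: 2·(2E) − 3·(2E) + 6·(2 + x) = 12, i.e. 12 + 6x − (16 + 4x) = 12.
Collecting terms: 2x − 4 = 12, so 2x = 16, so x = 8.
Then 2E = 16 + 4·8 = 48, so E = 24, V = 2E/3 = 16, F = 2 + 8 = 10.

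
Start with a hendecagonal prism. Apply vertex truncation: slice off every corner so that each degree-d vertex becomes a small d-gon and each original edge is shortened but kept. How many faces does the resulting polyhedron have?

35

The base solid has V = 22, E = 33, F = 13.
Truncation replaces each original edge-end by a new vertex, so V′ = 2E = 66.
Each original edge survives, and each old vertex of degree d contributes d new edges; summing degrees gives Σd = 2E, so E′ = E + 2E = 3E = 99.
Each original face survives and each original vertex becomes one new face: F′ = F + V = 35.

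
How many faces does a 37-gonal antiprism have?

An antiprism on an n-gon has two n-gon caps and 2n triangles: V = 2·37 = 74, E = 4·37 = 148, F = 2·37 + 2 = 76.
Check: V − E + F = 74 − 148 + 76 = 2.

76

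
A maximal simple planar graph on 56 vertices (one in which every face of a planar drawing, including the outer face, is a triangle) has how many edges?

In a plane triangulation 3F = 2E and V − E + F = 2, so E = 3V − 6 = 3·56 − 6 = 162.

162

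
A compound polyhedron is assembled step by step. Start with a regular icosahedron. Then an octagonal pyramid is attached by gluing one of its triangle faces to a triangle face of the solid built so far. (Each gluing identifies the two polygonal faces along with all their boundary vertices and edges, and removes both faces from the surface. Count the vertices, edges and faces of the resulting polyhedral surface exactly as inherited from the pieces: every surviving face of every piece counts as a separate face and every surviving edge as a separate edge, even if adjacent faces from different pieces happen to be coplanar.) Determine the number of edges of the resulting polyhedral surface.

43

A regular icosahedron: V=12, E=30, F=20.
Attach an octagonal pyramid (V=9, E=16, F=9) along a 3-gon: merge 3 vertices and 3 edges, delete both glued faces → V=18, E=43, F=27.
Check: V − E + F = 18 − 43 + 27 = 2.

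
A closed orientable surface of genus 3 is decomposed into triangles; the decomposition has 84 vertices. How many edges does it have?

χ = 2 − 2·3 = -4, and every face is a triangle so 3F = 2E.
V − E + F = -4 with E = 3F/2 gives 84 − (3/2 − 1)·F = -4, so F = 176 and E = 264.

264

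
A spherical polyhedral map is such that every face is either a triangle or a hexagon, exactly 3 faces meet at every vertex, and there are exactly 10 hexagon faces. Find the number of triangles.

4

Let x be the number of triangles; then F = 10 + x.
Edge–face incidences: 2E = 6·10 + 3·x = 60 + 3x.
Every vertex has degree 3, so 3V = 2E.
Euler: V − E + F = 2 ⇒ (2E)/3 − E + (10 + x) = 2.
Multiply by 6: 2·(2E) − 3·(2E) + 6·(10 + x) = 12, i.e. 60 + 6x − (60 + 3x) = 12.
Collecting terms: 3x = 12, so x = 4.
Then 2E = 60 + 3·4 = 72, so E = 36, V = 2E/3 = 24, F = 10 + 4 = 14.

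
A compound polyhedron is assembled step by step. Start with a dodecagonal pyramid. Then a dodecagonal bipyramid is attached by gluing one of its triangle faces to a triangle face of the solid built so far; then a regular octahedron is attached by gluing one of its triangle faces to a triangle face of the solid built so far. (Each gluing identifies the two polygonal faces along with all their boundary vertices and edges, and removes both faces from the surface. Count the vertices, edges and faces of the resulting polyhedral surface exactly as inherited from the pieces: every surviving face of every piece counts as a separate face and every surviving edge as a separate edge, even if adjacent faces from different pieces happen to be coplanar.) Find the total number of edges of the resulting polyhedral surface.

A dodecagonal pyramid: V=13, E=24, F=13.
Attach a dodecagonal bipyramid (V=14, E=36, F=24) along a 3-gon: merge 3 vertices and 3 edges, delete both glued faces → V=24, E=57, F=35.
Attach a regular octahedron (V=6, E=12, F=8) along a 3-gon: merge 3 vertices and 3 edges, delete both glued faces → V=27, E=66, F=41.
Check: V − E + F = 27 − 66 + 41 = 2.

66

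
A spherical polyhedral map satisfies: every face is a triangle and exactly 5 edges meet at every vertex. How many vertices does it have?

12

Each face has 3 edges and each edge borders two faces, so 2E = 3F.
Each vertex has degree 5, so 5V = 2E and hence V = 3F/5.
Euler: V − E + F = 2 ⇒ (3F/5) − (3F/2) + F = 2.
Multiply by 10: (6 − 15 + 10)F = 20, i.e. 1F = 20.
So F = 20, E = 3·20/2 = 30, V = 3·20/5 = 12.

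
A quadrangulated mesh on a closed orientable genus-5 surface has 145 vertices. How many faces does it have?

χ = 2 − 2·5 = -8, and every face is a square so 4F = 2E.
V − E + F = -8 with E = 4F/2 gives 145 − (4/2 − 1)·F = -8, so F = 153 and E = 306.

153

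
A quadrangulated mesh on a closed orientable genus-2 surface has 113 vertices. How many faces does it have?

χ = 2 − 2·2 = -2, and every face is a square so 4F = 2E.
V − E + F = -2 with E = 4F/2 gives 113 − (4/2 − 1)·F = -2, so F = 115 and E = 230.

115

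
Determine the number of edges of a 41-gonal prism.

A prism on an n-gon has two n-gon bases and n rectangular sides: V = 2·41 = 82, E = 3·41 = 123, F = 41 + 2 = 43.

123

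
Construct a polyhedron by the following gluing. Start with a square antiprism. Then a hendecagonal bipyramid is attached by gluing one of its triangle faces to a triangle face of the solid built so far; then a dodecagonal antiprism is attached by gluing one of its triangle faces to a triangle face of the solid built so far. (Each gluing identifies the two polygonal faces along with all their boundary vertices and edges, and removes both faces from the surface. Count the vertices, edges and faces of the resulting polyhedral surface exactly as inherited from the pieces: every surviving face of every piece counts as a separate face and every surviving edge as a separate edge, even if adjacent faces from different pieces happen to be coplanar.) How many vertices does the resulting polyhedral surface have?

A square antiprism: V=8, E=16, F=10.
Attach a hendecagonal bipyramid (V=13, E=33, F=22) along a 3-gon: merge 3 vertices and 3 edges, delete both glued faces → V=18, E=46, F=30.
Attach a dodecagonal antiprism (V=24, E=48, F=26) along a 3-gon: merge 3 vertices and 3 edges, delete both glued faces → V=39, E=91, F=54.
Check: V − E + F = 39 − 91 + 54 = 2.

39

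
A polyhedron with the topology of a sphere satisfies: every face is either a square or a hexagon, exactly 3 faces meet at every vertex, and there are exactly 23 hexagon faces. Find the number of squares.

6

Let x be the number of squares; then F = 23 + x.
Edge–face incidences: 2E = 6·23 + 4·x = 138 + 4x.
Every vertex has degree 3, so 3V = 2E.
Euler: V − E + F = 2 ⇒ (2E)/3 − E + (23 + x) = 2.
Multiply by 6: 2·(2E) − 3·(2E) + 6·(23 + x) = 12, i.e. 138 + 6x − (138 + 4x) = 12.
Collecting terms: 2x = 12, so x = 6.
Then 2E = 138 + 4·6 = 162, so E = 81, V = 2E/3 = 54, F = 23 + 6 = 29.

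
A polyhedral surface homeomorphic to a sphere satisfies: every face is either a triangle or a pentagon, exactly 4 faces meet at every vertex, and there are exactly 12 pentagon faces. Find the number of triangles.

20

Let x be the number of triangles; then F = 12 + x.
Edge–face incidences: 2E = 5·12 + 3·x = 60 + 3x.
Every vertex has degree 4, so 4V = 2E.
Euler: V − E + F = 2 ⇒ (2E)/4 − E + (12 + x) = 2.
Multiply by 8: 2·(2E) − 4·(2E) + 8·(12 + x) = 16, i.e. 96 + 8x − 2·(60 + 3x) = 16.
Collecting terms: 2x − 24 = 16, so 2x = 40, so x = 20.
Then 2E = 60 + 3·20 = 120, so E = 60, V = 2E/4 = 30, F = 12 + 20 = 32.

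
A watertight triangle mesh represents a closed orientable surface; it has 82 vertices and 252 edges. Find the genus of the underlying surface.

2

Every face is a triangle and each edge borders two faces, so 3F = 2·252, giving F = 168.
χ = V − E + F = 82 − 252 + 168 = -2.
For a closed orientable surface χ = 2 − 2g, so g = (2 − (-2))/2 = 2.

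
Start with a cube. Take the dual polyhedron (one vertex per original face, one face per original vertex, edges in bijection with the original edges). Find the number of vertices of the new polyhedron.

The base solid has V = 8, E = 12, F = 6.
The dual swaps V and F and preserves E: V′ = F = 6, E′ = E = 12, F′ = V = 8.

6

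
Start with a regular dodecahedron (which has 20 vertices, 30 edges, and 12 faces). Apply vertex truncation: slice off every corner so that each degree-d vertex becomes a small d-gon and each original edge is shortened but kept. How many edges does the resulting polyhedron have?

Truncation replaces each original edge-end by a new vertex, so V′ = 2E = 60.
Each original edge survives, and each old vertex of degree d contributes d new edges; summing degrees gives Σd = 2E, so E′ = E + 2E = 3E = 90.
Each original face survives and each original vertex becomes one new face: F′ = F + V = 32.

90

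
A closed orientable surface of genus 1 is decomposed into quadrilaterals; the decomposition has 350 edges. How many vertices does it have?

175

χ = 2 − 2·1 = 0, and every face is a square so 4F = 2E.
F = 2E/4 = 175. Then V = 0 + E − F = 0 + 350 − 175 = 175.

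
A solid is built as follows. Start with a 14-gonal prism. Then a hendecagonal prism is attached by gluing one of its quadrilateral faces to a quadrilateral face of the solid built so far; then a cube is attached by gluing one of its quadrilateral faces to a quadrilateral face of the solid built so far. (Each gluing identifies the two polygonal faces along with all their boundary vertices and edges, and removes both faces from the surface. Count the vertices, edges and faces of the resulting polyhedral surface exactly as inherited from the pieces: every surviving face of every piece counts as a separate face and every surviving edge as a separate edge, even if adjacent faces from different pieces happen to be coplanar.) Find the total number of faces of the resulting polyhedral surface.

A 14-gonal prism: V=28, E=42, F=16.
Attach a hendecagonal prism (V=22, E=33, F=13) along a 4-gon: merge 4 vertices and 4 edges, delete both glued faces → V=46, E=71, F=27.
Attach a cube (V=8, E=12, F=6) along a 4-gon: merge 4 vertices and 4 edges, delete both glued faces → V=50, E=79, F=31.
Check: V − E + F = 50 − 79 + 31 = 2.

31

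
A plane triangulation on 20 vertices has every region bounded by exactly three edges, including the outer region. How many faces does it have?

36

In a plane triangulation 3F = 2E and V − E + F = 2, so F = 2V − 4 = 2·20 − 4 = 36.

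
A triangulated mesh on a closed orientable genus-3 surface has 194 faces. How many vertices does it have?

χ = 2 − 2·3 = -4, and every face is a triangle so 3F = 2E.
E = 3·194/2 = 291. Then V = -4 + E − F = -4 + 291 − 194 = 93.

93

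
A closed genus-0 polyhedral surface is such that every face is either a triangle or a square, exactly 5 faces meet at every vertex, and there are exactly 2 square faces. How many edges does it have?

40

Let x be the number of triangles; then F = 2 + x.
Edge–face incidences: 2E = 4·2 + 3·x = 8 + 3x.
Every vertex has degree 5, so 5V = 2E.
Euler: V − E + F = 2 ⇒ (2E)/5 − E + (2 + x) = 2.
Multiply by 10: 2·(2E) − 5·(2E) + 10·(2 + x) = 20, i.e. 20 + 10x − 3·(8 + 3x) = 20.
Collecting terms: x − 4 = 20, so x = 24.
Then 2E = 8 + 3·24 = 80, so E = 40, V = 2E/5 = 16, F = 2 + 24 = 26.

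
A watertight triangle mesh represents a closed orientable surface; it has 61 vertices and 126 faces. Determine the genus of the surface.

2

Every face is a triangle, so 2E = 3·126 = 378, giving E = 189.
χ = V − E + F = 61 − 189 + 126 = -2.
For a closed orientable surface χ = 2 − 2g, so g = (2 − (-2))/2 = 2.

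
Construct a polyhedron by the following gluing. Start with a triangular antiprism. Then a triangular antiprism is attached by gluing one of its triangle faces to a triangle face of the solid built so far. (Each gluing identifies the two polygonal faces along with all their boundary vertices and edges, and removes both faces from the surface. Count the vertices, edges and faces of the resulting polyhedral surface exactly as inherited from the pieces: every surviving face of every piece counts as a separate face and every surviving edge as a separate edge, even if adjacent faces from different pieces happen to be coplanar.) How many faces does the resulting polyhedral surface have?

14

A triangular antiprism: V=6, E=12, F=8.
Attach a triangular antiprism (V=6, E=12, F=8) along a 3-gon: merge 3 vertices and 3 edges, delete both glued faces → V=9, E=21, F=14.
Check: V − E + F = 9 − 21 + 14 = 2.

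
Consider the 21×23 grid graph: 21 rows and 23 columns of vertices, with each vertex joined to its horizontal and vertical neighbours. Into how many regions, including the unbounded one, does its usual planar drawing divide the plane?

441

The grid has V = 21·23 = 483 vertices and E = 21·22 + 23·20 = 922 edges.
F = 2 − V + E = 2 − 483 + 922 = 441.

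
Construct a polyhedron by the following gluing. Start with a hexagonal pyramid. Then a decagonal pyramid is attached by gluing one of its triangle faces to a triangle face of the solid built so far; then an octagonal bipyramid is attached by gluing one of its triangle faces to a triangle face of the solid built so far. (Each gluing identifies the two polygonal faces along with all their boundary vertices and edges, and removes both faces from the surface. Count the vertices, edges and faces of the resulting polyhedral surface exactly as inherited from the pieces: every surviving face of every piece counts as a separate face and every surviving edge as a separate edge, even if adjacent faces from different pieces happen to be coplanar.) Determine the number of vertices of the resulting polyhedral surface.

A hexagonal pyramid: V=7, E=12, F=7.
Attach a decagonal pyramid (V=11, E=20, F=11) along a 3-gon: merge 3 vertices and 3 edges, delete both glued faces → V=15, E=29, F=16.
Attach an octagonal bipyramid (V=10, E=24, F=16) along a 3-gon: merge 3 vertices and 3 edges, delete both glued faces → V=22, E=50, F=30.
Check: V − E + F = 22 − 50 + 30 = 2.

22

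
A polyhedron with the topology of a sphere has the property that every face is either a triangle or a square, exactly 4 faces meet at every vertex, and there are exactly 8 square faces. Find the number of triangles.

Let x be the number of triangles; then F = 8 + x.
Edge–face incidences: 2E = 4·8 + 3·x = 32 + 3x.
Every vertex has degree 4, so 4V = 2E.
Euler: V − E + F = 2 ⇒ (2E)/4 − E + (8 + x) = 2.
Multiply by 8: 2·(2E) − 4·(2E) + 8·(8 + x) = 16, i.e. 64 + 8x − 2·(32 + 3x) = 16.
Collecting terms: 2x = 16, so x = 8.
Then 2E = 32 + 3·8 = 56, so E = 28, V = 2E/4 = 14, F = 8 + 8 = 16.

8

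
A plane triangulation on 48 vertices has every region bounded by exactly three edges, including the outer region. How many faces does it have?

92

In a plane triangulation 3F = 2E and V − E + F = 2, so F = 2V − 4 = 2·48 − 4 = 92.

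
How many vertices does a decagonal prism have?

A prism on an n-gon has two n-gon bases and n rectangular sides: V = 2·10 = 20, E = 3·10 = 30, F = 10 + 2 = 12.

20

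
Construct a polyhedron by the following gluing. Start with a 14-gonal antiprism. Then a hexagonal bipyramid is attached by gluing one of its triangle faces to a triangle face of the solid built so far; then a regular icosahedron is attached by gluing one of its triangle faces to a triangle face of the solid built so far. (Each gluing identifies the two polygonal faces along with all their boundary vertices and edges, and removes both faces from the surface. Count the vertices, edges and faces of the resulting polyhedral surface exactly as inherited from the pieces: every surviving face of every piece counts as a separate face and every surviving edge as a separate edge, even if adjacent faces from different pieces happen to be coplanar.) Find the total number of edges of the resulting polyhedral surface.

A 14-gonal antiprism: V=28, E=56, F=30.
Attach a hexagonal bipyramid (V=8, E=18, F=12) along a 3-gon: merge 3 vertices and 3 edges, delete both glued faces → V=33, E=71, F=40.
Attach a regular icosahedron (V=12, E=30, F=20) along a 3-gon: merge 3 vertices and 3 edges, delete both glued faces → V=42, E=98, F=58.
Check: V − E + F = 42 − 98 + 58 = 2.

98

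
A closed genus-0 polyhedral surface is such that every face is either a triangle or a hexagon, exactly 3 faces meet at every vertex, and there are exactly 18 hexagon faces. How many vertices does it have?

40

Let x be the number of triangles; then F = 18 + x.
Edge–face incidences: 2E = 6·18 + 3·x = 108 + 3x.
Every vertex has degree 3, so 3V = 2E.
Euler: V − E + F = 2 ⇒ (2E)/3 − E + (18 + x) = 2.
Multiply by 6: 2·(2E) − 3·(2E) + 6·(18 + x) = 12, i.e. 108 + 6x − (108 + 3x) = 12.
Collecting terms: 3x = 12, so x = 4.
Then 2E = 108 + 3·4 = 120, so E = 60, V = 2E/3 = 40, F = 18 + 4 = 22.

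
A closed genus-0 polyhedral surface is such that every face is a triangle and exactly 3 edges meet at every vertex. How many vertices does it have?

4

Each face has 3 edges and each edge borders two faces, so 2E = 3F.
Each vertex has degree 3, so 3V = 2E and hence V = 3F/3.
Euler: V − E + F = 2 ⇒ (3F/3) − (3F/2) + F = 2.
Multiply by 6: (6 − 9 + 6)F = 12, i.e. 3F = 12.
So F = 4, E = 3·4/2 = 6, V = 3·4/3 = 4.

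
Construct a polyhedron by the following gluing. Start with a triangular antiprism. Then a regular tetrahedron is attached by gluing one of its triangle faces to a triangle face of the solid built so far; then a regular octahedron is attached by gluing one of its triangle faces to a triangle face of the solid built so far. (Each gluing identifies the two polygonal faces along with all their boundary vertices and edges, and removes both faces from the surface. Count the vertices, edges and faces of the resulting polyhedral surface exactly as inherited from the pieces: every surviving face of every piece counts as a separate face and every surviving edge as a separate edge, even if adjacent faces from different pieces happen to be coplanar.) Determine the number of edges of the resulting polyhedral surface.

A triangular antiprism: V=6, E=12, F=8.
Attach a regular tetrahedron (V=4, E=6, F=4) along a 3-gon: merge 3 vertices and 3 edges, delete both glued faces → V=7, E=15, F=10.
Attach a regular octahedron (V=6, E=12, F=8) along a 3-gon: merge 3 vertices and 3 edges, delete both glued faces → V=10, E=24, F=16.
Check: V − E + F = 10 − 24 + 16 = 2.

24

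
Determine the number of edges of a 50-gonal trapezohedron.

200

The n-trapezohedron (dual of the n-antiprism) has V = 2·50 + 2 = 102, E = 4·50 = 200, F = 2·50 = 100.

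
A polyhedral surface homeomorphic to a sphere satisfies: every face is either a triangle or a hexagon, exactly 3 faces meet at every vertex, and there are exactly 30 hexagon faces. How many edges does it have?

Let x be the number of triangles; then F = 30 + x.
Edge–face incidences: 2E = 6·30 + 3·x = 180 + 3x.
Every vertex has degree 3, so 3V = 2E.
Euler: V − E + F = 2 ⇒ (2E)/3 − E + (30 + x) = 2.
Multiply by 6: 2·(2E) − 3·(2E) + 6·(30 + x) = 12, i.e. 180 + 6x − (180 + 3x) = 12.
Collecting terms: 3x = 12, so x = 4.
Then 2E = 180 + 3·4 = 192, so E = 96, V = 2E/3 = 64, F = 30 + 4 = 34.

96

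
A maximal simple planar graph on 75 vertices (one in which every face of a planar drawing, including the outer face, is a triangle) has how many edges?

219

In a plane triangulation 3F = 2E and V − E + F = 2, so E = 3V − 6 = 3·75 − 6 = 219.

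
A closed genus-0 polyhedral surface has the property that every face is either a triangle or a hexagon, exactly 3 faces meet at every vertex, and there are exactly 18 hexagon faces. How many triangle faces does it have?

4

Let x be the number of triangles; then F = 18 + x.
Edge–face incidences: 2E = 6·18 + 3·x = 108 + 3x.
Every vertex has degree 3, so 3V = 2E.
Euler: V − E + F = 2 ⇒ (2E)/3 − E + (18 + x) = 2.
Multiply by 6: 2·(2E) − 3·(2E) + 6·(18 + x) = 12, i.e. 108 + 6x − (108 + 3x) = 12.
Collecting terms: 3x = 12, so x = 4.
Then 2E = 108 + 3·4 = 120, so E = 60, V = 2E/3 = 40, F = 18 + 4 = 22.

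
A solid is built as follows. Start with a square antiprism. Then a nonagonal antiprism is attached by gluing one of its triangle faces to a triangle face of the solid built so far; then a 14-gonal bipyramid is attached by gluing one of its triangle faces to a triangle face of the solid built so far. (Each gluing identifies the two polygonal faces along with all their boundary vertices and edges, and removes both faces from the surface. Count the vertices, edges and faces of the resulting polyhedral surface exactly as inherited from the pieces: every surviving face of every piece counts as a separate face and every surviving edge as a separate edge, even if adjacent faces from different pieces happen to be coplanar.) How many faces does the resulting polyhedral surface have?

A square antiprism: V=8, E=16, F=10.
Attach a nonagonal antiprism (V=18, E=36, F=20) along a 3-gon: merge 3 vertices and 3 edges, delete both glued faces → V=23, E=49, F=28.
Attach a 14-gonal bipyramid (V=16, E=42, F=28) along a 3-gon: merge 3 vertices and 3 edges, delete both glued faces → V=36, E=88, F=54.
Check: V − E + F = 36 − 88 + 54 = 2.

54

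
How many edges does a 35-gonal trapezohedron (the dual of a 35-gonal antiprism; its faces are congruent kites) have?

140

The n-trapezohedron (dual of the n-antiprism) has V = 2·35 + 2 = 72, E = 4·35 = 140, F = 2·35 = 70.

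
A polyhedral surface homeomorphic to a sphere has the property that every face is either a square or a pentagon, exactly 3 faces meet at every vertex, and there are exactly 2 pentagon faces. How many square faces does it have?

Let x be the number of squares; then F = 2 + x.
Edge–face incidences: 2E = 5·2 + 4·x = 10 + 4x.
Every vertex has degree 3, so 3V = 2E.
Euler: V − E + F = 2 ⇒ (2E)/3 − E + (2 + x) = 2.
Multiply by 6: 2·(2E) − 3·(2E) + 6·(2 + x) = 12, i.e. 12 + 6x − (10 + 4x) = 12.
Collecting terms: 2x + 2 = 12, so 2x = 10, so x = 5.
Then 2E = 10 + 4·5 = 30, so E = 15, V = 2E/3 = 10, F = 2 + 5 = 7.

5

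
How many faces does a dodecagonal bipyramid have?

A bipyramid over an n-gon has 2n triangular faces and n + 2 vertices: V = 12 + 2 = 14, E = 3·12 = 36, F = 2·12 = 24.

24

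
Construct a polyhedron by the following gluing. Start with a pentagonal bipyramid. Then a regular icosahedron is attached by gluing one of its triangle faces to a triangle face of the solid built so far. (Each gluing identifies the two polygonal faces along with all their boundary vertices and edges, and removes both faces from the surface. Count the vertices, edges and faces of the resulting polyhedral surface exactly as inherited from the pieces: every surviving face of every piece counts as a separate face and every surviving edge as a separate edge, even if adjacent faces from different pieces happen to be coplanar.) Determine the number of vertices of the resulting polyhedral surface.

16

A pentagonal bipyramid: V=7, E=15, F=10.
Attach a regular icosahedron (V=12, E=30, F=20) along a 3-gon: merge 3 vertices and 3 edges, delete both glued faces → V=16, E=42, F=28.
Check: V − E + F = 16 − 42 + 28 = 2.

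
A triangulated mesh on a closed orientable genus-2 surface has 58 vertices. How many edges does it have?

180

χ = 2 − 2·2 = -2, and every face is a triangle so 3F = 2E.
V − E + F = -2 with E = 3F/2 gives 58 − (3/2 − 1)·F = -2, so F = 120 and E = 180.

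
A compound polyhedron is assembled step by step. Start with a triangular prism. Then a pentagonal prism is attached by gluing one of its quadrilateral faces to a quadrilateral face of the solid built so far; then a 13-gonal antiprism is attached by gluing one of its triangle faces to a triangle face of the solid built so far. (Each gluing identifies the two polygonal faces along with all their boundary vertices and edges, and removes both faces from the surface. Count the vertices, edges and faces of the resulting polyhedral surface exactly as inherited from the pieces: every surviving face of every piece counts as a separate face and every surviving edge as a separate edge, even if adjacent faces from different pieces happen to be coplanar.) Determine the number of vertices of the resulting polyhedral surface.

A triangular prism: V=6, E=9, F=5.
Attach a pentagonal prism (V=10, E=15, F=7) along a 4-gon: merge 4 vertices and 4 edges, delete both glued faces → V=12, E=20, F=10.
Attach a 13-gonal antiprism (V=26, E=52, F=28) along a 3-gon: merge 3 vertices and 3 edges, delete both glued faces → V=35, E=69, F=36.
Check: V − E + F = 35 − 69 + 36 = 2.

35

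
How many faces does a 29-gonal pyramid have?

30

A pyramid on an n-gon base has one n-gon and n triangles: V = 29 + 1 = 30, E = 2·29 = 58, F = 29 + 1 = 30.
Check: V − E + F = 30 − 58 + 30 = 2.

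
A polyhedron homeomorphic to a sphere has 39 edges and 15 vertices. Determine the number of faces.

Here V − E + F = 2.
F = 2 − V + E = 2 − 15 + 39 = 26.

26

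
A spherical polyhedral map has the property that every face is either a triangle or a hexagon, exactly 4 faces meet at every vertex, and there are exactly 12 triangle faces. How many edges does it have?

Let x be the number of hexagons; then F = 12 + x.
Edge–face incidences: 2E = 3·12 + 6·x = 36 + 6x.
Every vertex has degree 4, so 4V = 2E.
Euler: V − E + F = 2 ⇒ (2E)/4 − E + (12 + x) = 2.
Multiply by 8: 2·(2E) − 4·(2E) + 8·(12 + x) = 16, i.e. 96 + 8x − 2·(36 + 6x) = 16.
Collecting terms: −4x + 24 = 16, so −4x = −8, so x = 2.
Then 2E = 36 + 6·2 = 48, so E = 24, V = 2E/4 = 12, F = 12 + 2 = 14.

24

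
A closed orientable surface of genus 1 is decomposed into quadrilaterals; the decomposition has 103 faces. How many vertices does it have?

χ = 2 − 2·1 = 0, and every face is a square so 4F = 2E.
E = 4·103/2 = 206. Then V = 0 + E − F = 0 + 206 − 103 = 103.

103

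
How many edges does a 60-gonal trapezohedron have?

The n-trapezohedron (dual of the n-antiprism) has V = 2·60 + 2 = 122, E = 4·60 = 240, F = 2·60 = 120.

240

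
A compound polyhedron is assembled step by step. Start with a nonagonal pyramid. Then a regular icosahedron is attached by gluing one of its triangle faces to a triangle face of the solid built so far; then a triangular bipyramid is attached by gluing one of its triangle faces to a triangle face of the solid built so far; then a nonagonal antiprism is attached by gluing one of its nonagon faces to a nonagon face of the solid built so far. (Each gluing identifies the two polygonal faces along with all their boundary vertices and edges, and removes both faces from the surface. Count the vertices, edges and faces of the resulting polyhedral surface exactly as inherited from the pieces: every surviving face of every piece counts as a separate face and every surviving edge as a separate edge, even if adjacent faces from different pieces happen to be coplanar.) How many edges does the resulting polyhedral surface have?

78

A nonagonal pyramid: V=10, E=18, F=10.
Attach a regular icosahedron (V=12, E=30, F=20) along a 3-gon: merge 3 vertices and 3 edges, delete both glued faces → V=19, E=45, F=28.
Attach a triangular bipyramid (V=5, E=9, F=6) along a 3-gon: merge 3 vertices and 3 edges, delete both glued faces → V=21, E=51, F=32.
Attach a nonagonal antiprism (V=18, E=36, F=20) along a 9-gon: merge 9 vertices and 9 edges, delete both glued faces → V=30, E=78, F=50.
Check: V − E + F = 30 − 78 + 50 = 2.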